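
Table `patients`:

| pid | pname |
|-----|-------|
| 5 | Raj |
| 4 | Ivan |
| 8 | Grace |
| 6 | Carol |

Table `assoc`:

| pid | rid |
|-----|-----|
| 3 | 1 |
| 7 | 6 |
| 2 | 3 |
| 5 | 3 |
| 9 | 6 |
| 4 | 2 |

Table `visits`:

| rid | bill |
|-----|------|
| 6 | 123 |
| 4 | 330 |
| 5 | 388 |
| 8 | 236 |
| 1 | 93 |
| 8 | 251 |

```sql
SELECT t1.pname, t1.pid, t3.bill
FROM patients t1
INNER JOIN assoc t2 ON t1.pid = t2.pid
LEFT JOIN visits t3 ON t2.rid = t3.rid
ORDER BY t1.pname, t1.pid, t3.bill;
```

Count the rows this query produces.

2

Evaluate left to right. First `patients t1 INNER JOIN assoc t2` on pid: 2 row(s).
Then LEFT JOIN `visits t3` on rid: each of those 2 rows is kept; rows whose t2.rid has no match in t3 get NULL for t3's columns.
Result: 2 row(s).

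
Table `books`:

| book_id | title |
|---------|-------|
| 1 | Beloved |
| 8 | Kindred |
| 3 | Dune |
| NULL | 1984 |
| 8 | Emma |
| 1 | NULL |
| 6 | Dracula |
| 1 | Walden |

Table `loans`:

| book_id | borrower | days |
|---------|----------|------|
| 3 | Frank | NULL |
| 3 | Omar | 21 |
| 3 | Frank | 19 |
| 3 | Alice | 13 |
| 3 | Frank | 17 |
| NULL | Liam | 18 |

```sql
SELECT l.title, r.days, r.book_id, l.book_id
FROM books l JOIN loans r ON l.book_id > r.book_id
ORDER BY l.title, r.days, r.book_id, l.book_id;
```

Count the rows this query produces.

15

INNER JOIN keeps only pairs where the ON condition holds.
Matching on l.book_id > r.book_id. A NULL in a compared column never satisfies the condition.
Matched pairs: 15.
Total: 15 rows.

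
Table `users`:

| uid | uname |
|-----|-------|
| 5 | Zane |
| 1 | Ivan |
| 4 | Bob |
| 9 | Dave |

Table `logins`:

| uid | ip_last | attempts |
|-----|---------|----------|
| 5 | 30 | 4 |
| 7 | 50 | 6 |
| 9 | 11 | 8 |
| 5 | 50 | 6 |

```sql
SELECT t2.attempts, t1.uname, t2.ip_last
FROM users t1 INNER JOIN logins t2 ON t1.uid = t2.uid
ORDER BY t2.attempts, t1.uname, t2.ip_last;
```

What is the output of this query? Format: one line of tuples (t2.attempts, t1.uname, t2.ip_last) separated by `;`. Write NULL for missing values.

INNER JOIN keeps only pairs where the ON condition holds.
Matching on t1.uid = t2.uid.
Matched pairs: 3.

(4, Zane, 30); (6, Zane, 50); (8, Dave, 11)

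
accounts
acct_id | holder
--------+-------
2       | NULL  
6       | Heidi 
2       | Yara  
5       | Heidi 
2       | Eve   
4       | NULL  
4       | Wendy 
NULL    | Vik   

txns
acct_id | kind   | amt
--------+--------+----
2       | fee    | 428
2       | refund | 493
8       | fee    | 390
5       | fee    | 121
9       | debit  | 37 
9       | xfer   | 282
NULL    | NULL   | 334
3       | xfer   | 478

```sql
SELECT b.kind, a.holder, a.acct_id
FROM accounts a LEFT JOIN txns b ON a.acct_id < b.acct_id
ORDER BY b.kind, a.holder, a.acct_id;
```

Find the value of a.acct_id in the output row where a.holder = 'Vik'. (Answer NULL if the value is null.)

NULL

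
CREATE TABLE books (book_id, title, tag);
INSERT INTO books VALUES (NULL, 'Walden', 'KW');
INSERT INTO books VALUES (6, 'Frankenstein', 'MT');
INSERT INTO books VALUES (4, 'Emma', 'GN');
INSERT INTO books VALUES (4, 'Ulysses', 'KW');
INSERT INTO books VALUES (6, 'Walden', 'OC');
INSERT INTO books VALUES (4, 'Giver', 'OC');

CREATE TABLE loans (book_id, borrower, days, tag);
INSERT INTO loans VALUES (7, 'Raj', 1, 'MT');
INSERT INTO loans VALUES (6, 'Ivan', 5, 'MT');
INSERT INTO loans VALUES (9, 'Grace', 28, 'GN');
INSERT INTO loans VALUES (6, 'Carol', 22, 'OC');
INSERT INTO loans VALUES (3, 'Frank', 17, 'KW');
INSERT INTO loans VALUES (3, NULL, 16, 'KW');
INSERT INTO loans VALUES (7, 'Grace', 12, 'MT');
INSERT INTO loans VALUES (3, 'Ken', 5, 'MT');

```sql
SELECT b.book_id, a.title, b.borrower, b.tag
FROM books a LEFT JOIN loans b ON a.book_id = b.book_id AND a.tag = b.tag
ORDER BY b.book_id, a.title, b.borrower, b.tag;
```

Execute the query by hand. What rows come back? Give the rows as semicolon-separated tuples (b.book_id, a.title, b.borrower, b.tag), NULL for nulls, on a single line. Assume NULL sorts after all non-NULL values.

(6, Frankenstein, Ivan, MT); (6, Walden, Carol, OC); (NULL, Emma, NULL, NULL); (NULL, Giver, NULL, NULL); (NULL, Ulysses, NULL, NULL); (NULL, Walden, NULL, NULL)

LEFT JOIN keeps every row from `books`; unmatched rows get NULL for `loans`'s columns.
Matching on a.book_id = b.book_id AND a.tag = b.tag. A NULL in a compared column never satisfies the condition.
Matched pairs: 2; unmatched a rows kept: 4.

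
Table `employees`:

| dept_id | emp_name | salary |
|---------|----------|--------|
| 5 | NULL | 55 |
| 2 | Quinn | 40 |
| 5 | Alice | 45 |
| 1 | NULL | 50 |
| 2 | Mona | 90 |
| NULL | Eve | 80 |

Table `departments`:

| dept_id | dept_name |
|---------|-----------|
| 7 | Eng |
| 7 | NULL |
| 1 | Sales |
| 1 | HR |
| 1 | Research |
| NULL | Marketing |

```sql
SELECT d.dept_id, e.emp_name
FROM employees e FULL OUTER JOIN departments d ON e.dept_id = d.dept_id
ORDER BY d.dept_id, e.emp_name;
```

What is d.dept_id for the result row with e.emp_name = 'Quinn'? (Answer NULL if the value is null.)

FULL OUTER JOIN keeps every row from both sides; unmatched rows get NULL for the other side's columns.
Matching on e.dept_id = d.dept_id. A NULL in a compared column never satisfies the condition.
- e[0] dept_id=5 → no match; kept with NULLs on the d side.
- e[1] dept_id=2 → no match; kept with NULLs on the d side.
- e[2] dept_id=5 → no match; kept with NULLs on the d side.
- e[3] dept_id=1 → 3 match(es) in d → 3 row(s).
- e[4] dept_id=2 → no match; kept with NULLs on the d side.
- e[5] dept_id=NULL → no match; kept with NULLs on the d side.
- 3 d row(s) had no e match → kept, e columns NULL.

NULL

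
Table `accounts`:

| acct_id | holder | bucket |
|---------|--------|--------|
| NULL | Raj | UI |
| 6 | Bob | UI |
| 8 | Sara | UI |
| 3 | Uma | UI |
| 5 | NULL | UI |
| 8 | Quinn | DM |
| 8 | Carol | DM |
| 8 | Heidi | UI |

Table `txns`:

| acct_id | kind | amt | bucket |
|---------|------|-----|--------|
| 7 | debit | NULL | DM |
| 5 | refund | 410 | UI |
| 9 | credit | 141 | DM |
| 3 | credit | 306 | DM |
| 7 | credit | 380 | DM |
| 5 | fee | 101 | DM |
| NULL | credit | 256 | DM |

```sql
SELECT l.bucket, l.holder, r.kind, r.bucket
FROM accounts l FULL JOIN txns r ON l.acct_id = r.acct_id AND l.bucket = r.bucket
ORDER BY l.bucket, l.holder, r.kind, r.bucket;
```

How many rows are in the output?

FULL OUTER JOIN keeps every row from both sides; unmatched rows get NULL for the other side's columns.
Matching on l.acct_id = r.acct_id AND l.bucket = r.bucket. A NULL in a compared column never satisfies the condition.
- l row (acct_id=NULL, bucket=UI): no match → kept, r columns NULL.
- l row (acct_id=6, bucket=UI): no match → kept, r columns NULL.
- l row (acct_id=8, bucket=UI): no match → kept, r columns NULL.
- l row (acct_id=3, bucket=UI): no match → kept, r columns NULL.
- l row (acct_id=5, bucket=UI): matches 1 r row(s) → 1 output row(s).
- l row (acct_id=8, bucket=DM): no match → kept, r columns NULL.
- l row (acct_id=8, bucket=DM): no match → kept, r columns NULL.
- l row (acct_id=8, bucket=UI): no match → kept, r columns NULL.
- plus 6 unmatched r row(s), each kept with NULL l columns.
Total: 1 matched + 13 padded = 14 rows.

14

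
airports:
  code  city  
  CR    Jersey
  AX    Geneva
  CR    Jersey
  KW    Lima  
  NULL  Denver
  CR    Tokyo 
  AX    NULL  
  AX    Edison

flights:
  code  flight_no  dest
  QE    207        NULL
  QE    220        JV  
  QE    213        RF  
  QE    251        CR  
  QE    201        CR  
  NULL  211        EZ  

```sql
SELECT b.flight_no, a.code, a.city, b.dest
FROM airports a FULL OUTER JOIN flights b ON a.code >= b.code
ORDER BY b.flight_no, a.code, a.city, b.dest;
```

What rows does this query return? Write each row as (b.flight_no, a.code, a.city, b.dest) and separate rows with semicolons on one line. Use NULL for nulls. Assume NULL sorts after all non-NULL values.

(201, NULL, NULL, CR); (207, NULL, NULL, NULL); (211, NULL, NULL, EZ); (213, NULL, NULL, RF); (220, NULL, NULL, JV); (251, NULL, NULL, CR); (NULL, AX, Edison, NULL); (NULL, AX, Geneva, NULL); (NULL, AX, NULL, NULL); (NULL, CR, Jersey, NULL); (NULL, CR, Jersey, NULL); (NULL, CR, Tokyo, NULL); (NULL, KW, Lima, NULL); (NULL, NULL, Denver, NULL)

FULL OUTER JOIN keeps every row from both sides; unmatched rows get NULL for the other side's columns.
Matching on a.code >= b.code. A NULL in a compared column never satisfies the condition.
- a (code=CR) has no partner → padded with NULL.
- a (code=AX) has no partner → padded with NULL.
- a (code=CR) has no partner → padded with NULL.
- a (code=KW) has no partner → padded with NULL.
- a (code=NULL) has no partner → padded with NULL.
- a (code=CR) has no partner → padded with NULL.
- a (code=AX) has no partner → padded with NULL.
- a (code=AX) has no partner → padded with NULL.
- 6 row(s) from b found no a partner → padded with NULL.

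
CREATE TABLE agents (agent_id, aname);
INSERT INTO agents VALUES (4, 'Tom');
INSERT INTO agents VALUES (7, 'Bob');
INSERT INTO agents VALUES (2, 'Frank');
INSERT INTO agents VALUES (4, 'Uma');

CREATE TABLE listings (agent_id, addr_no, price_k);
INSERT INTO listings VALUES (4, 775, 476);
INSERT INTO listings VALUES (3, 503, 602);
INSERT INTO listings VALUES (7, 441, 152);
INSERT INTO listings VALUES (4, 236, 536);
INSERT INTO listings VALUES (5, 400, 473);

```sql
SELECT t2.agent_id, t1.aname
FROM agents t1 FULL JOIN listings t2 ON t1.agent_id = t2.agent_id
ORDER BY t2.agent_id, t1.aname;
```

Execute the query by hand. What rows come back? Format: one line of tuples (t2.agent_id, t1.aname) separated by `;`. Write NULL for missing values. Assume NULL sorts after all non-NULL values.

FULL OUTER JOIN keeps every row from both sides; unmatched rows get NULL for the other side's columns.
Matching on t1.agent_id = t2.agent_id.
Matched pairs: 5; unmatched t1 rows kept: 1; unmatched t2 rows kept: 2.

(3, NULL); (4, Tom); (4, Tom); (4, Uma); (4, Uma); (5, NULL); (7, Bob); (NULL, Frank)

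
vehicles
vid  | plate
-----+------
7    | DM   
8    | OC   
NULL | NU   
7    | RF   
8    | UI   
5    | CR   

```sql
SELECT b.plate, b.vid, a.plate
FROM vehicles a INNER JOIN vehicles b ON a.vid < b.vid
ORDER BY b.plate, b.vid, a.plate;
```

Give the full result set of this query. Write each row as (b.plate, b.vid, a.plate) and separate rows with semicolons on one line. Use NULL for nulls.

INNER JOIN keeps only pairs where the ON condition holds.
Matching on a.vid < b.vid. A NULL in a compared column never satisfies the condition.
- a[0] vid=7 → 2 match(es) in b → 2 row(s).
- a[1] vid=8 → no match; dropped.
- a[2] vid=NULL → no match; dropped.
- a[3] vid=7 → 2 match(es) in b → 2 row(s).
- a[4] vid=8 → no match; dropped.
- a[5] vid=5 → 4 match(es) in b → 4 row(s).
After projecting and ordering:
b.plate | b.vid | a.plate
DM | 7 | CR
OC | 8 | CR
OC | 8 | DM
OC | 8 | RF
RF | 7 | CR
UI | 8 | CR
UI | 8 | DM
UI | 8 | RF

(DM, 7, CR); (OC, 8, CR); (OC, 8, DM); (OC, 8, RF); (RF, 7, CR); (UI, 8, CR); (UI, 8, DM); (UI, 8, RF)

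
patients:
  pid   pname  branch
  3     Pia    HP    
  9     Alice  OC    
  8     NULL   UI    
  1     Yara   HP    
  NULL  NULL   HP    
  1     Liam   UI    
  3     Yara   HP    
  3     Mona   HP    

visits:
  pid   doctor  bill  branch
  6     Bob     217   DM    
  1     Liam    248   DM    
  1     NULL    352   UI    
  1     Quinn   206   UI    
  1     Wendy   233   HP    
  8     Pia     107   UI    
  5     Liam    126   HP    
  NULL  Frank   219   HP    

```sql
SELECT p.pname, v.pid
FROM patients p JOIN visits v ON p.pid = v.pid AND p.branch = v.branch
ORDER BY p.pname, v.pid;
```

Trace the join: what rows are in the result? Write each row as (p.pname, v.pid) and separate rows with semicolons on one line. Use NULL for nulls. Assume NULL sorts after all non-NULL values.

(Liam, 1); (Liam, 1); (Yara, 1); (NULL, 8)

INNER JOIN keeps only pairs where the ON condition holds.
Matching on p.pid = v.pid AND p.branch = v.branch. A NULL in a compared column never satisfies the condition.
- pid=3, branch=HP: no matching v row, dropped.
- pid=9, branch=OC: no matching v row, dropped.
- pid=8, branch=UI: 1 matching v row(s), so 1 row(s) emitted.
- pid=1, branch=HP: 1 matching v row(s), so 1 row(s) emitted.
- pid=NULL, branch=HP: no matching v row, dropped.
- pid=1, branch=UI: 2 matching v row(s), so 2 row(s) emitted.
- pid=3, branch=HP: no matching v row, dropped.
- pid=3, branch=HP: no matching v row, dropped.
After projecting and ordering:
p.pname | v.pid
Liam | 1
Liam | 1
Yara | 1
NULL | 8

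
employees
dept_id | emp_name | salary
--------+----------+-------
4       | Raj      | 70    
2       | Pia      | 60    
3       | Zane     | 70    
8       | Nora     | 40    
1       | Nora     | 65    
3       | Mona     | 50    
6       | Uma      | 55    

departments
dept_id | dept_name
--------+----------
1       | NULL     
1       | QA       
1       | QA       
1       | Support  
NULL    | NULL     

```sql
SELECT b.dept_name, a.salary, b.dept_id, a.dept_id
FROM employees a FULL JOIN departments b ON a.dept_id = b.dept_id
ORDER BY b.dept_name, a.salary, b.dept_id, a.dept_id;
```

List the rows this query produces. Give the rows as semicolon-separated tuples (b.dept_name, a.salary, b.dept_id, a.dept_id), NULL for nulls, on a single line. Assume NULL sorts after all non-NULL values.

FULL OUTER JOIN keeps every row from both sides; unmatched rows get NULL for the other side's columns.
Matching on a.dept_id = b.dept_id. A NULL in a compared column never satisfies the condition.
- dept_id=4: no b row matches, row kept with b columns NULL.
- dept_id=2: no b row matches, row kept with b columns NULL.
- dept_id=3: no b row matches, row kept with b columns NULL.
- dept_id=8: no b row matches, row kept with b columns NULL.
- dept_id=1: 4 matching b row(s), so 4 row(s) emitted.
- dept_id=3: no b row matches, row kept with b columns NULL.
- dept_id=6: no b row matches, row kept with b columns NULL.
- 1 b row(s) had no a match → kept, a columns NULL.

(QA, 65, 1, 1); (QA, 65, 1, 1); (Support, 65, 1, 1); (NULL, 40, NULL, 8); (NULL, 50, NULL, 3); (NULL, 55, NULL, 6); (NULL, 60, NULL, 2); (NULL, 65, 1, 1); (NULL, 70, NULL, 3); (NULL, 70, NULL, 4); (NULL, NULL, NULL, NULL)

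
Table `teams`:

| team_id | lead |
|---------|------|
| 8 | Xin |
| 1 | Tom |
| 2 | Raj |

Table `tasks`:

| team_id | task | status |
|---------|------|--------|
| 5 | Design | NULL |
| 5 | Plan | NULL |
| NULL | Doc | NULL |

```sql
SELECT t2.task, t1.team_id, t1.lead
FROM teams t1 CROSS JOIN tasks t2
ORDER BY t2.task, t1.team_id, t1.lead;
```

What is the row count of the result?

9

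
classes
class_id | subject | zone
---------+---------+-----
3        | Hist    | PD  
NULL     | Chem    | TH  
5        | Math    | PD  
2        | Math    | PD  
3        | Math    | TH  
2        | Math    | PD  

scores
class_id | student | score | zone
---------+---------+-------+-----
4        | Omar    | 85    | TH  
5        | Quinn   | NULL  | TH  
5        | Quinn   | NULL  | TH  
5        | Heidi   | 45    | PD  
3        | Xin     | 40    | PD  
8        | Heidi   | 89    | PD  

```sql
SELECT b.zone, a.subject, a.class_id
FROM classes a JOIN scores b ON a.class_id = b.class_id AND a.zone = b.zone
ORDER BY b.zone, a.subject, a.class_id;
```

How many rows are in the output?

INNER JOIN keeps only pairs where the ON condition holds.
Matching on a.class_id = b.class_id AND a.zone = b.zone. A NULL in a compared column never satisfies the condition.
- class_id=3, zone=PD: 1 matching b row(s), so 1 row(s) emitted.
- class_id=NULL, zone=TH: no matching b row, dropped.
- class_id=5, zone=PD: 1 matching b row(s), so 1 row(s) emitted.
- class_id=2, zone=PD: no matching b row, dropped.
- class_id=3, zone=TH: no matching b row, dropped.
- class_id=2, zone=PD: no matching b row, dropped.
Total: 2 rows.

2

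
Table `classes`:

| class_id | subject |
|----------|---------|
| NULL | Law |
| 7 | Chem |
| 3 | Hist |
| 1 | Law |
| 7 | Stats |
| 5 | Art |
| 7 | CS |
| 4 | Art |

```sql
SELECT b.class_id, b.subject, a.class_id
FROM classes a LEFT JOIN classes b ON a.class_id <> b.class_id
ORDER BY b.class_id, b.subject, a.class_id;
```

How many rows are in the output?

37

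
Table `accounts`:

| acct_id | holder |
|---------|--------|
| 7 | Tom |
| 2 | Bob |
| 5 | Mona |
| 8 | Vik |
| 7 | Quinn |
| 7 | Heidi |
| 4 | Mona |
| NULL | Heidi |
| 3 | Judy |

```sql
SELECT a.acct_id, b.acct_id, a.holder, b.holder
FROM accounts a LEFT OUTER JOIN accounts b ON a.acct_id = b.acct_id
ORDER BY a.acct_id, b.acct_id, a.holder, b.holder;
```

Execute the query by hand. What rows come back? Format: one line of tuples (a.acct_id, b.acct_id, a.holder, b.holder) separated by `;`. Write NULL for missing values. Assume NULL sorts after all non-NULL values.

LEFT JOIN keeps every row from `accounts a`; unmatched rows get NULL for `accounts b`'s columns.
Matching on a.acct_id = b.acct_id. A NULL in a compared column never satisfies the condition.
Matched pairs: 14; unmatched a rows kept: 1.

(2, 2, Bob, Bob); (3, 3, Judy, Judy); (4, 4, Mona, Mona); (5, 5, Mona, Mona); (7, 7, Heidi, Heidi); (7, 7, Heidi, Quinn); (7, 7, Heidi, Tom); (7, 7, Quinn, Heidi); (7, 7, Quinn, Quinn); (7, 7, Quinn, Tom); (7, 7, Tom, Heidi); (7, 7, Tom, Quinn); (7, 7, Tom, Tom); (8, 8, Vik, Vik); (NULL, NULL, Heidi, NULL)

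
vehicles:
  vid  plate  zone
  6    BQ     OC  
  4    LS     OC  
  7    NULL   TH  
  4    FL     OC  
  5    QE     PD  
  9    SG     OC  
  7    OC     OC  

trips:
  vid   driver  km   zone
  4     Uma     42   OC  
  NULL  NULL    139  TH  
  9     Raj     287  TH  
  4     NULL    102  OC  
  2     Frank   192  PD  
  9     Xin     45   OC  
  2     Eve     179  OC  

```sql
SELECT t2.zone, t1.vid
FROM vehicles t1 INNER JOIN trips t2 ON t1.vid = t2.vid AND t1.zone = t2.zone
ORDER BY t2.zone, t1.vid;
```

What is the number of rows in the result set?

INNER JOIN keeps only pairs where the ON condition holds.
Matching on t1.vid = t2.vid AND t1.zone = t2.zone. A NULL in a compared column never satisfies the condition.
- t1[0] vid=6, zone=OC → no match; dropped.
- t1[1] vid=4, zone=OC → 2 match(es) in t2 → 2 row(s).
- t1[2] vid=7, zone=TH → no match; dropped.
- t1[3] vid=4, zone=OC → 2 match(es) in t2 → 2 row(s).
- t1[4] vid=5, zone=PD → no match; dropped.
- t1[5] vid=9, zone=OC → 1 match(es) in t2 → 1 row(s).
- t1[6] vid=7, zone=OC → no match; dropped.
Total: 5 rows.

5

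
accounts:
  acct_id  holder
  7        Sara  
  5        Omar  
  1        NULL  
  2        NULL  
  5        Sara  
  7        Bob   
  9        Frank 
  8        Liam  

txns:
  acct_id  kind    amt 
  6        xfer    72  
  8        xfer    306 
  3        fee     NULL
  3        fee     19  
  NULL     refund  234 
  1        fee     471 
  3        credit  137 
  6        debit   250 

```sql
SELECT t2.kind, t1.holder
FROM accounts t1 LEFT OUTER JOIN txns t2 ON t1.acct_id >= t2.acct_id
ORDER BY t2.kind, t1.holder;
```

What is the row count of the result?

LEFT JOIN keeps every row from `accounts`; unmatched rows get NULL for `txns`'s columns.
Matching on t1.acct_id >= t2.acct_id. A NULL in a compared column never satisfies the condition.
- t1 row (acct_id=7): matches 6 t2 row(s) → 6 output row(s).
- t1 row (acct_id=5): matches 4 t2 row(s) → 4 output row(s).
- t1 row (acct_id=1): matches 1 t2 row(s) → 1 output row(s).
- t1 row (acct_id=2): matches 1 t2 row(s) → 1 output row(s).
- t1 row (acct_id=5): matches 4 t2 row(s) → 4 output row(s).
- t1 row (acct_id=7): matches 6 t2 row(s) → 6 output row(s).
- t1 row (acct_id=9): matches 7 t2 row(s) → 7 output row(s).
- t1 row (acct_id=8): matches 7 t2 row(s) → 7 output row(s).
Total: 36 rows.

36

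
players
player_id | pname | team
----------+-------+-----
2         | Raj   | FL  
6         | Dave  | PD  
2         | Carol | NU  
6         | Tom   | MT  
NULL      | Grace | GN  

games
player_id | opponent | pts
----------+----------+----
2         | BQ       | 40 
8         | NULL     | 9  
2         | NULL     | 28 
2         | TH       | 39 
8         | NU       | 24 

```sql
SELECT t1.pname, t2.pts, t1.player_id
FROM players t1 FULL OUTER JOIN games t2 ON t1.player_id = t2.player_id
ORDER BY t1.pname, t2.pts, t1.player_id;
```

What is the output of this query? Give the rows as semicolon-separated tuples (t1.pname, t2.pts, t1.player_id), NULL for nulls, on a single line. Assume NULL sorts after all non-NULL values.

FULL OUTER JOIN keeps every row from both sides; unmatched rows get NULL for the other side's columns.
Matching on t1.player_id = t2.player_id. A NULL in a compared column never satisfies the condition.
- t1[0] player_id=2 → 3 match(es) in t2 → 3 row(s).
- t1[1] player_id=6 → no match; kept with NULLs on the t2 side.
- t1[2] player_id=2 → 3 match(es) in t2 → 3 row(s).
- t1[3] player_id=6 → no match; kept with NULLs on the t2 side.
- t1[4] player_id=NULL → no match; kept with NULLs on the t2 side.
- plus 2 unmatched t2 row(s), each kept with NULL t1 columns.

(Carol, 28, 2); (Carol, 39, 2); (Carol, 40, 2); (Dave, NULL, 6); (Grace, NULL, NULL); (Raj, 28, 2); (Raj, 39, 2); (Raj, 40, 2); (Tom, NULL, 6); (NULL, 9, NULL); (NULL, 24, NULL)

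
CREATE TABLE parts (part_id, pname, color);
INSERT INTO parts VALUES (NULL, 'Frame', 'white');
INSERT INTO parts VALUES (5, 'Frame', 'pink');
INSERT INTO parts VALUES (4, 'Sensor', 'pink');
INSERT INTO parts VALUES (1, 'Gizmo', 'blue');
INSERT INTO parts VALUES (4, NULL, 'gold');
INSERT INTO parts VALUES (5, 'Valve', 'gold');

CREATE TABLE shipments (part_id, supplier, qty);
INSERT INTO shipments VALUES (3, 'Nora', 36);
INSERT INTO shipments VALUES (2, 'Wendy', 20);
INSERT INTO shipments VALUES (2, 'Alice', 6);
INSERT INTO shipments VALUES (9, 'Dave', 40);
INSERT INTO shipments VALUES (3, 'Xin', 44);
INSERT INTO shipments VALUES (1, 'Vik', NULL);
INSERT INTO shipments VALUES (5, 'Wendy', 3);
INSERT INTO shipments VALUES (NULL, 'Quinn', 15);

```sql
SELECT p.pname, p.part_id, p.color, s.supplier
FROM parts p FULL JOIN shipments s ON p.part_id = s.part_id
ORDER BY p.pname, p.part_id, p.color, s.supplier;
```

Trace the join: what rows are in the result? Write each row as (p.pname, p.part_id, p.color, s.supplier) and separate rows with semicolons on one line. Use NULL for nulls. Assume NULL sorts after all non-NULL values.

FULL OUTER JOIN keeps every row from both sides; unmatched rows get NULL for the other side's columns.
Matching on p.part_id = s.part_id. A NULL in a compared column never satisfies the condition.
- p (part_id=NULL) has no partner → padded with NULL.
- p (part_id=5) pairs with 1 row(s) of s.
- p (part_id=4) has no partner → padded with NULL.
- p (part_id=1) pairs with 1 row(s) of s.
- p (part_id=4) has no partner → padded with NULL.
- p (part_id=5) pairs with 1 row(s) of s.
- 6 s row(s) had no p match → kept, p columns NULL.

(Frame, 5, pink, Wendy); (Frame, NULL, white, NULL); (Gizmo, 1, blue, Vik); (Sensor, 4, pink, NULL); (Valve, 5, gold, Wendy); (NULL, 4, gold, NULL); (NULL, NULL, NULL, Alice); (NULL, NULL, NULL, Dave); (NULL, NULL, NULL, Nora); (NULL, NULL, NULL, Quinn); (NULL, NULL, NULL, Wendy); (NULL, NULL, NULL, Xin)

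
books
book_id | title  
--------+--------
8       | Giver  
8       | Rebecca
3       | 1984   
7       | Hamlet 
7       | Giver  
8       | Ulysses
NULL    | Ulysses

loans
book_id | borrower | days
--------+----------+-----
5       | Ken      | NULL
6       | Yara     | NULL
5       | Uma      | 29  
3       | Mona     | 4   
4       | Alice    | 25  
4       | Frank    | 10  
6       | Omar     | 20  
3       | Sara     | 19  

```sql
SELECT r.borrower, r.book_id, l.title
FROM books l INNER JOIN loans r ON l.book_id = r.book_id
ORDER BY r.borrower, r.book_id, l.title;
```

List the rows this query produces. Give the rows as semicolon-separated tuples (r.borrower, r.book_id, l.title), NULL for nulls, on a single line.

INNER JOIN keeps only pairs where the ON condition holds.
Matching on l.book_id = r.book_id. A NULL in a compared column never satisfies the condition.
Matched pairs: 2.

(Mona, 3, 1984); (Sara, 3, 1984)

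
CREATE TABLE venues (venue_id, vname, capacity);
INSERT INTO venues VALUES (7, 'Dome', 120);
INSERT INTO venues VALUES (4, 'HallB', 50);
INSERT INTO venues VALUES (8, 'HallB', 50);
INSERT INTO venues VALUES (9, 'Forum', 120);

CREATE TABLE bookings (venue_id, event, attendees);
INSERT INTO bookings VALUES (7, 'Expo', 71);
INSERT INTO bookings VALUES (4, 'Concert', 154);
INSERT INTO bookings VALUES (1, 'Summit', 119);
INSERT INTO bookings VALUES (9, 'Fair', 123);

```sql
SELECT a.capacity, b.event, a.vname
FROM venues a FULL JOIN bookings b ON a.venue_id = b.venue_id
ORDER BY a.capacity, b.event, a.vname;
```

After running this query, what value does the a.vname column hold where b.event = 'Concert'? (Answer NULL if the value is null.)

FULL OUTER JOIN keeps every row from both sides; unmatched rows get NULL for the other side's columns.
Matching on a.venue_id = b.venue_id.
Matched pairs: 3; unmatched a rows kept: 1; unmatched b rows kept: 1.

HallB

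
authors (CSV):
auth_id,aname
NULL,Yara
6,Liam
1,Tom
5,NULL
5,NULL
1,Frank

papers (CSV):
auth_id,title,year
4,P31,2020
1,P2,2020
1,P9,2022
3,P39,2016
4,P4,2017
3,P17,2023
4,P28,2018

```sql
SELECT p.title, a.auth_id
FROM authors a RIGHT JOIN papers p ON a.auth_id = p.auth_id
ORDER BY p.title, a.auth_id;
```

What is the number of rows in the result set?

RIGHT JOIN keeps every row from `papers`; unmatched rows get NULL for `authors`'s columns.
Matching on a.auth_id = p.auth_id. A NULL in a compared column never satisfies the condition.
Matched pairs: 4; unmatched p rows kept: 5.
Total: 4 matched + 5 padded = 9 rows.

9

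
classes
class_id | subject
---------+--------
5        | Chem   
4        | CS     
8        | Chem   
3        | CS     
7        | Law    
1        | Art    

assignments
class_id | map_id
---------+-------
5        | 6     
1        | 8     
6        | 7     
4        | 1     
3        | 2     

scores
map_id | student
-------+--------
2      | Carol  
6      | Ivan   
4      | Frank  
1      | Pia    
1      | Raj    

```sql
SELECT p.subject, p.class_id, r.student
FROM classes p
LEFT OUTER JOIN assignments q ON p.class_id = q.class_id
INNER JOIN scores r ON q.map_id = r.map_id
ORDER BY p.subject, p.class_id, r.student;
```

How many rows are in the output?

Step 1 — p LEFT JOIN q on class_id → 6 row(s).
Then INNER JOIN `scores r` on map_id: keep only rows whose q.map_id appears in r.
Result: 4 row(s).

4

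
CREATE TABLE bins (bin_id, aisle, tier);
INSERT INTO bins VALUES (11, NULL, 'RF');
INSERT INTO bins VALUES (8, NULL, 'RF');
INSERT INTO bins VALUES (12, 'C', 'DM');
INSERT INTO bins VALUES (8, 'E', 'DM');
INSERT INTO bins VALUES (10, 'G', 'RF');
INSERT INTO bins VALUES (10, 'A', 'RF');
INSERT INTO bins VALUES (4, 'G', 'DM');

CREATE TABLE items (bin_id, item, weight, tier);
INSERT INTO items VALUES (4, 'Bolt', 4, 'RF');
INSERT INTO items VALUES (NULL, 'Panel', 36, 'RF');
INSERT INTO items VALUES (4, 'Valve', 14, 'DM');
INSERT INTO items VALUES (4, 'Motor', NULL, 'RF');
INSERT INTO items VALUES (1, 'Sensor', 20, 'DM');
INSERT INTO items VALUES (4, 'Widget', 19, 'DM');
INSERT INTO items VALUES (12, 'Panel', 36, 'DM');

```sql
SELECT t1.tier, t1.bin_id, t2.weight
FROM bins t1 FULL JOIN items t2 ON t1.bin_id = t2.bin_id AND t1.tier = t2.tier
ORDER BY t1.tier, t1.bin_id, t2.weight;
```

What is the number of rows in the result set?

12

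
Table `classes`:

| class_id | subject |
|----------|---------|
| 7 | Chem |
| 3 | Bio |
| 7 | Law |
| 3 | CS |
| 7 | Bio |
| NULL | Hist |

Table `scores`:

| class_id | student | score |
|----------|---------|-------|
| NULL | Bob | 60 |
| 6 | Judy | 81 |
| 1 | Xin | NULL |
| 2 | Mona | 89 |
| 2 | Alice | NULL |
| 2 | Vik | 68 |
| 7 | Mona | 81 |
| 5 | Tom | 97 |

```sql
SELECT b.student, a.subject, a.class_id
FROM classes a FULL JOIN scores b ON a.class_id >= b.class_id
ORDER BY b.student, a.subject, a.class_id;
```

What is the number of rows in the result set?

31

FULL OUTER JOIN keeps every row from both sides; unmatched rows get NULL for the other side's columns.
Matching on a.class_id >= b.class_id. A NULL in a compared column never satisfies the condition.
- a row (class_id=7): matches 7 b row(s) → 7 output row(s).
- a row (class_id=3): matches 4 b row(s) → 4 output row(s).
- a row (class_id=7): matches 7 b row(s) → 7 output row(s).
- a row (class_id=3): matches 4 b row(s) → 4 output row(s).
- a row (class_id=7): matches 7 b row(s) → 7 output row(s).
- a row (class_id=NULL): no match → kept, b columns NULL.
- 1 row(s) from b found no a partner → padded with NULL.
Total: 29 matched + 2 padded = 31 rows.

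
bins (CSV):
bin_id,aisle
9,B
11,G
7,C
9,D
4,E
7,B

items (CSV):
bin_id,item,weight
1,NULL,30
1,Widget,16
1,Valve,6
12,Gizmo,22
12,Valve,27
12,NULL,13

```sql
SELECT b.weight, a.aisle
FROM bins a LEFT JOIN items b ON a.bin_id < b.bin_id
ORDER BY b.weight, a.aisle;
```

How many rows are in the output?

LEFT JOIN keeps every row from `bins`; unmatched rows get NULL for `items`'s columns.
Matching on a.bin_id < b.bin_id.
- a row (bin_id=9): matches 3 b row(s) → 3 output row(s).
- a row (bin_id=11): matches 3 b row(s) → 3 output row(s).
- a row (bin_id=7): matches 3 b row(s) → 3 output row(s).
- a row (bin_id=9): matches 3 b row(s) → 3 output row(s).
- a row (bin_id=4): matches 3 b row(s) → 3 output row(s).
- a row (bin_id=7): matches 3 b row(s) → 3 output row(s).
Total: 18 rows.

18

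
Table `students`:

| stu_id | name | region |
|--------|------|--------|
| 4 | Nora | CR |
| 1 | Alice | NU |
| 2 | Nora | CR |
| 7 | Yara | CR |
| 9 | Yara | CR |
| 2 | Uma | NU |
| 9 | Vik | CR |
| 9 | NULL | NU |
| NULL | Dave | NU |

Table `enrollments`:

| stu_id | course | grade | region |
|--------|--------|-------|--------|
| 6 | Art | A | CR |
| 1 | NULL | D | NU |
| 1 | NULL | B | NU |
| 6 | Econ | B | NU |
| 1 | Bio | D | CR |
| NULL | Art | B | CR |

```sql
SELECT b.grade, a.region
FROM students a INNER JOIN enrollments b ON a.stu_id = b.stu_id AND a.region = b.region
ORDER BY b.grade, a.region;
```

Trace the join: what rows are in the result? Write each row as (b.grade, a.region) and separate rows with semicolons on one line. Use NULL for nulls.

(B, NU); (D, NU)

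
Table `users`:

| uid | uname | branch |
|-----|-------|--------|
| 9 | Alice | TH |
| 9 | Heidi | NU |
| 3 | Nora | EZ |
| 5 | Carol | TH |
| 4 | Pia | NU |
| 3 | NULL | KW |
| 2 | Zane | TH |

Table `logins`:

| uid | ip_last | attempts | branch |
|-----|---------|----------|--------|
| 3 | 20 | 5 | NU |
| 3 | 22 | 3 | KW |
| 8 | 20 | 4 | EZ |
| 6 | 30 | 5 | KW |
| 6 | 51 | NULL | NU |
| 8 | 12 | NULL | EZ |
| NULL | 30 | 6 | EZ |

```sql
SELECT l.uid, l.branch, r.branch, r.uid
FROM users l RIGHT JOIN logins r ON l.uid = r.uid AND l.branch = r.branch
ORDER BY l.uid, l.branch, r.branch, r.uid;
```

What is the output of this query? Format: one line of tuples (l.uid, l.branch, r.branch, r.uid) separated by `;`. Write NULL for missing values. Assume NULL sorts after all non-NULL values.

(3, KW, KW, 3); (NULL, NULL, EZ, 8); (NULL, NULL, EZ, 8); (NULL, NULL, EZ, NULL); (NULL, NULL, KW, 6); (NULL, NULL, NU, 3); (NULL, NULL, NU, 6)

RIGHT JOIN keeps every row from `logins`; unmatched rows get NULL for `users`'s columns.
Matching on l.uid = r.uid AND l.branch = r.branch. A NULL in a compared column never satisfies the condition.
- l[0] uid=9, branch=TH → no match.
- l[1] uid=9, branch=NU → no match.
- l[2] uid=3, branch=EZ → no match.
- l[3] uid=5, branch=TH → no match.
- l[4] uid=4, branch=NU → no match.
- l[5] uid=3, branch=KW → 1 match(es) in r → 1 row(s).
- l[6] uid=2, branch=TH → no match.
- plus 6 unmatched r row(s), each kept with NULL l columns.
After projecting and ordering:
l.uid | l.branch | r.branch | r.uid
3 | KW | KW | 3
NULL | NULL | EZ | 8
NULL | NULL | EZ | 8
NULL | NULL | EZ | NULL
NULL | NULL | KW | 6
NULL | NULL | NU | 3
NULL | NULL | NU | 6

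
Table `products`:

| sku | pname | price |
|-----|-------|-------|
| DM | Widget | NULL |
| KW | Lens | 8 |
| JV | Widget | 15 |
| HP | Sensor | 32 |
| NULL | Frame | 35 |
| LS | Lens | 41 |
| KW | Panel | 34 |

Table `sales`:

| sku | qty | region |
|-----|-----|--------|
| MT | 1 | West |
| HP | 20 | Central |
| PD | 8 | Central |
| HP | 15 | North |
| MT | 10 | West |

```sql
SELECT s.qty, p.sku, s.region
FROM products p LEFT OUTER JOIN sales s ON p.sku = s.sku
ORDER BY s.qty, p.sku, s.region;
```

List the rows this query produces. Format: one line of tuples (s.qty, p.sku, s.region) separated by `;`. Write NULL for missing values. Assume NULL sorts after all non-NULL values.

(15, HP, North); (20, HP, Central); (NULL, DM, NULL); (NULL, JV, NULL); (NULL, KW, NULL); (NULL, KW, NULL); (NULL, LS, NULL); (NULL, NULL, NULL)

LEFT JOIN keeps every row from `products`; unmatched rows get NULL for `sales`'s columns.
Matching on p.sku = s.sku. A NULL in a compared column never satisfies the condition.
- p[0] sku=DM → no match; kept with NULLs on the s side.
- p[1] sku=KW → no match; kept with NULLs on the s side.
- p[2] sku=JV → no match; kept with NULLs on the s side.
- p[3] sku=HP → 2 match(es) in s → 2 row(s).
- p[4] sku=NULL → no match; kept with NULLs on the s side.
- p[5] sku=LS → no match; kept with NULLs on the s side.
- p[6] sku=KW → no match; kept with NULLs on the s side.
After projecting and ordering:
s.qty | p.sku | s.region
15 | HP | North
20 | HP | Central
NULL | DM | NULL
NULL | JV | NULL
NULL | KW | NULL
NULL | KW | NULL
NULL | LS | NULL
NULL | NULL | NULL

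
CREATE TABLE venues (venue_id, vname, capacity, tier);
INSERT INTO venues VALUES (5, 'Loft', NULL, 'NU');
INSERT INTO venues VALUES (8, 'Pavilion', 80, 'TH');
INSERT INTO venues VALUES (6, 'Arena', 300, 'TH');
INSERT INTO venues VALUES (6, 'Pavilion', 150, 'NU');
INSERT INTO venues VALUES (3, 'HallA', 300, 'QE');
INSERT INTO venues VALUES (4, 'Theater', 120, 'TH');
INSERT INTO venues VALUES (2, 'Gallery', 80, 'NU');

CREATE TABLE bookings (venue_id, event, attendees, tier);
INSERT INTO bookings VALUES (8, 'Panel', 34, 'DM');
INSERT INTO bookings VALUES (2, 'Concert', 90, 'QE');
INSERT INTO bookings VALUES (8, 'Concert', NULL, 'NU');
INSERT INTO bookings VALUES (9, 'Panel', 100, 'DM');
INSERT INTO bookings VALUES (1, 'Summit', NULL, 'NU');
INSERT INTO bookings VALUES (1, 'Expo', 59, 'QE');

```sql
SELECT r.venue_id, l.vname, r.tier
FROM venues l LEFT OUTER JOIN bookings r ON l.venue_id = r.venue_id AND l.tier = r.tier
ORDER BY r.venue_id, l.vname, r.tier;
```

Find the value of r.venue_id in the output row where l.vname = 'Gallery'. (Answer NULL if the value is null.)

NULL

LEFT JOIN keeps every row from `venues`; unmatched rows get NULL for `bookings`'s columns.
Matching on l.venue_id = r.venue_id AND l.tier = r.tier.
- l row (venue_id=5, tier=NU): no match → kept, r columns NULL.
- l row (venue_id=8, tier=TH): no match → kept, r columns NULL.
- l row (venue_id=6, tier=TH): no match → kept, r columns NULL.
- l row (venue_id=6, tier=NU): no match → kept, r columns NULL.
- l row (venue_id=3, tier=QE): no match → kept, r columns NULL.
- l row (venue_id=4, tier=TH): no match → kept, r columns NULL.
- l row (venue_id=2, tier=NU): no match → kept, r columns NULL.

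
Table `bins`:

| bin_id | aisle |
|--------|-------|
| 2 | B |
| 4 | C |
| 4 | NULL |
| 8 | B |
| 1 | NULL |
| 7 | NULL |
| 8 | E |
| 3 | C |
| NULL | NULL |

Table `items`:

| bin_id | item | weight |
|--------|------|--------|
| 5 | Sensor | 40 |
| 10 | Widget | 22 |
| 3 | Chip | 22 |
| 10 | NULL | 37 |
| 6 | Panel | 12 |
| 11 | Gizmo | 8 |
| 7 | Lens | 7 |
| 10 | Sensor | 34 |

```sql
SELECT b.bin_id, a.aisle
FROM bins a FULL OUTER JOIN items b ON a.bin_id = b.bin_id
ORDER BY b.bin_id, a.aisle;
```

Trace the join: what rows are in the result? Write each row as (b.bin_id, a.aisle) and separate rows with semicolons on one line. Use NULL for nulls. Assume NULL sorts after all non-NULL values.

(3, C); (5, NULL); (6, NULL); (7, NULL); (10, NULL); (10, NULL); (10, NULL); (11, NULL); (NULL, B); (NULL, B); (NULL, C); (NULL, E); (NULL, NULL); (NULL, NULL); (NULL, NULL)

FULL OUTER JOIN keeps every row from both sides; unmatched rows get NULL for the other side's columns.
Matching on a.bin_id = b.bin_id. A NULL in a compared column never satisfies the condition.
- a row (bin_id=2): no match → kept, b columns NULL.
- a row (bin_id=4): no match → kept, b columns NULL.
- a row (bin_id=4): no match → kept, b columns NULL.
- a row (bin_id=8): no match → kept, b columns NULL.
- a row (bin_id=1): no match → kept, b columns NULL.
- a row (bin_id=7): matches 1 b row(s) → 1 output row(s).
- a row (bin_id=8): no match → kept, b columns NULL.
- a row (bin_id=3): matches 1 b row(s) → 1 output row(s).
- a row (bin_id=NULL): no match → kept, b columns NULL.
- 6 row(s) from b found no a partner → padded with NULL.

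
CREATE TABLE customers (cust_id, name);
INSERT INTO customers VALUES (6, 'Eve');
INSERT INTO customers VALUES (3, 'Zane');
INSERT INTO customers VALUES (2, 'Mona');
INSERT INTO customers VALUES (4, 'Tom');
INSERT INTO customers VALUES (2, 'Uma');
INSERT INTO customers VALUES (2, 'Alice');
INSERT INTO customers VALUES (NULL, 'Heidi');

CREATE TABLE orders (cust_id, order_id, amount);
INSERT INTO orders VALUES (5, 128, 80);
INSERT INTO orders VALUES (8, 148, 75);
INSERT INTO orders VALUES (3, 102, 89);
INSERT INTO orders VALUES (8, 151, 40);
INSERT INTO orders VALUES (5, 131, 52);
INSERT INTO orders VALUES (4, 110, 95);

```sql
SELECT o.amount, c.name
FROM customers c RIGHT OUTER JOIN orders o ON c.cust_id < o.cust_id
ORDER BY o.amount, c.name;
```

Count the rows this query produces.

RIGHT JOIN keeps every row from `orders`; unmatched rows get NULL for `customers`'s columns.
Matching on c.cust_id < o.cust_id. A NULL in a compared column never satisfies the condition.
Matched pairs: 29; unmatched o rows kept: 0.
Total: 29 rows.

29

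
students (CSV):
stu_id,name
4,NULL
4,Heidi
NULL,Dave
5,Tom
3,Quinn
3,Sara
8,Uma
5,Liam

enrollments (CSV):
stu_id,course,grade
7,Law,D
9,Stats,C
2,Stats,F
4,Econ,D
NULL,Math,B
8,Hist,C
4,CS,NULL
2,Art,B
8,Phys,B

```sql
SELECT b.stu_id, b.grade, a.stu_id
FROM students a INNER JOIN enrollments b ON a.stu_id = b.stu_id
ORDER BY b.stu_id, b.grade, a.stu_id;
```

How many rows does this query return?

6

INNER JOIN keeps only pairs where the ON condition holds.
Matching on a.stu_id = b.stu_id. A NULL in a compared column never satisfies the condition.
- a[0] stu_id=4 → 2 match(es) in b → 2 row(s).
- a[1] stu_id=4 → 2 match(es) in b → 2 row(s).
- a[2] stu_id=NULL → no match; dropped.
- a[3] stu_id=5 → no match; dropped.
- a[4] stu_id=3 → no match; dropped.
- a[5] stu_id=3 → no match; dropped.
- a[6] stu_id=8 → 2 match(es) in b → 2 row(s).
- a[7] stu_id=5 → no match; dropped.
Total: 6 rows.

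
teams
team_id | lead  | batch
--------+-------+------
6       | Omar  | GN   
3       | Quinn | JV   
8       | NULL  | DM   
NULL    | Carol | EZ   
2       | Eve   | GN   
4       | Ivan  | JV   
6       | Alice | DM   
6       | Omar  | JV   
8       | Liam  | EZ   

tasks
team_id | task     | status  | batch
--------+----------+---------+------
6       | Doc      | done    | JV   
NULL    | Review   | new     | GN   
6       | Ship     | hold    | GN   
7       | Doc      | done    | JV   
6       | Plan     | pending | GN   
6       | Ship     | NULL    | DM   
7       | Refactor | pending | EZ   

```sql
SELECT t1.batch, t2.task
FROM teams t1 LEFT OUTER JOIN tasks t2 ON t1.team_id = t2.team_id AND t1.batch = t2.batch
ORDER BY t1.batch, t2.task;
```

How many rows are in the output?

LEFT JOIN keeps every row from `teams`; unmatched rows get NULL for `tasks`'s columns.
Matching on t1.team_id = t2.team_id AND t1.batch = t2.batch. A NULL in a compared column never satisfies the condition.
- t1 (team_id=6, batch=GN) pairs with 2 row(s) of t2.
- t1 (team_id=3, batch=JV) has no partner → padded with NULL.
- t1 (team_id=8, batch=DM) has no partner → padded with NULL.
- t1 (team_id=NULL, batch=EZ) has no partner → padded with NULL.
- t1 (team_id=2, batch=GN) has no partner → padded with NULL.
- t1 (team_id=4, batch=JV) has no partner → padded with NULL.
- t1 (team_id=6, batch=DM) pairs with 1 row(s) of t2.
- t1 (team_id=6, batch=JV) pairs with 1 row(s) of t2.
- t1 (team_id=8, batch=EZ) has no partner → padded with NULL.
Total: 4 matched + 6 padded = 10 rows.

10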